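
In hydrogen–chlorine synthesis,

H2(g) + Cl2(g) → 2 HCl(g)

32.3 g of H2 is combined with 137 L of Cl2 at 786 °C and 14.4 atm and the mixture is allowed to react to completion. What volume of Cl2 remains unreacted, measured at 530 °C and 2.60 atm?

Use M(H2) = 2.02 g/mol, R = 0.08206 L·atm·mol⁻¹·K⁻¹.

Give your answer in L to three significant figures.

170 L

n(H2) = 32.3 / 2.02 = 15.99 mol
n(Cl2) = PV/RT = (14.4 × 137) / (0.08206 × 1059.15) = 22.70 mol
For 15.99 mol H2, stoichiometry requires (1/1) × 15.99 = 15.99 mol Cl2; 22.70 mol is available, so H2 is limiting.
n(Cl2) consumed = (1/1) × 15.99 = 15.99 mol; remaining = 22.70 − 15.99 = 6.710 mol
V(Cl2) = nRT/P = 6.710 × 0.08206 × 803.15 / 2.60 = 170.1 L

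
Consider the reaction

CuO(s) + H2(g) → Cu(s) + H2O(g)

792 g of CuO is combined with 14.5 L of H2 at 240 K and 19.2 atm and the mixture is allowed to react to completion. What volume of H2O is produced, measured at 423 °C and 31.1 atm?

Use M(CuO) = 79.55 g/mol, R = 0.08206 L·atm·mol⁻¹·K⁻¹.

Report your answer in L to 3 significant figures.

n(CuO) = 792 / 79.55 = 9.956 mol
n(H2) = PV/RT = (19.2 × 14.5) / (0.08206 × 240) = 14.14 mol
For 9.956 mol CuO, stoichiometry requires (1/1) × 9.956 = 9.956 mol H2; 14.14 mol is available, so CuO is limiting.
n(H2O) = (1/1) × 9.956 = 9.956 mol
V(H2O) = nRT/P = 9.956 × 0.08206 × 696.15 / 31.1 = 18.29 L

18.3 L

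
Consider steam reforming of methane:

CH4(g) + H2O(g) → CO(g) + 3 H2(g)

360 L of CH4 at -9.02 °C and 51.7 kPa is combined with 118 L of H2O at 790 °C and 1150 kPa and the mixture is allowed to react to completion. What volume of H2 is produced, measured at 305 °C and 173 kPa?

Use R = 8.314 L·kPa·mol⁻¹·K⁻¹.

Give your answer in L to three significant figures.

n(CH4) = PV/RT = (51.7 × 360) / (8.314 × 264.13) = 8.475 mol
n(H2O) = PV/RT = (1150 × 118) / (8.314 × 1063.15) = 15.35 mol
For 8.475 mol CH4, stoichiometry requires (1/1) × 8.475 = 8.475 mol H2O; 15.35 mol is available, so CH4 is limiting.
n(H2) = (3/1) × 8.475 = 25.42 mol
V(H2) = nRT/P = 25.42 × 8.314 × 578.15 / 173 = 706.3 L

706 L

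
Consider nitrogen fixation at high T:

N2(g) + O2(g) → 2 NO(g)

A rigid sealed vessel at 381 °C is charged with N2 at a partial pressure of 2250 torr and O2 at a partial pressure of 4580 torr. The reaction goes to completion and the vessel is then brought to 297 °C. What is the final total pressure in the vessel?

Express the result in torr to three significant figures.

At constant V, partial pressures at 381 °C are proportional to moles, so apply stoichiometry directly to pressures.
P(O2) required for 2250 torr of N2 = (1/1) × 2250 = 2250 torr; available 4580 torr, so N2 is limiting.
P(O2) remaining = 4580 − (1/1) × 2250 = 2330 torr
P(gaseous products) = (2)/1 × 2250 = 4500 torr
P_total at 381 °C = 2330 + 4500 = 6830 torr
Scaling to 297 °C: P = 6830 × 570.15/654.15 = 5953 torr

5950 torr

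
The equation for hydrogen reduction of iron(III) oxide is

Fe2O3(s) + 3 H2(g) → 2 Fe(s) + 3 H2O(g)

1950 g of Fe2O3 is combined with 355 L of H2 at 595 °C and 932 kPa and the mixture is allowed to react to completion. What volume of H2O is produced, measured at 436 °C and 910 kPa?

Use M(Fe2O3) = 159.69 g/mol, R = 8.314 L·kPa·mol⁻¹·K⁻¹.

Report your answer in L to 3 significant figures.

237 L

n(Fe2O3) = 1950 / 159.69 = 12.21 mol
n(H2) = PV/RT = (932 × 355) / (8.314 × 868.15) = 45.84 mol
For 12.21 mol Fe2O3, stoichiometry requires (3/1) × 12.21 = 36.63 mol H2; 45.84 mol is available, so Fe2O3 is limiting.
n(H2O) = (3/1) × 12.21 = 36.63 mol
V(H2O) = nRT/P = 36.63 × 8.314 × 709.15 / 910 = 237.3 L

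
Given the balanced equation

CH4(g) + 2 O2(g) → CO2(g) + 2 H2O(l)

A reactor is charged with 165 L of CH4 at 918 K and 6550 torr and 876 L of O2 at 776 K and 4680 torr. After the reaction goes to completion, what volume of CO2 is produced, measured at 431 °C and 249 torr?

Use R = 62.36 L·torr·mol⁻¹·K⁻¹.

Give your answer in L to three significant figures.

n(CH4) = PV/RT = (6550 × 165) / (62.36 × 918) = 18.88 mol
n(O2) = PV/RT = (4680 × 876) / (62.36 × 776) = 84.72 mol
For 18.88 mol CH4, stoichiometry requires (2/1) × 18.88 = 37.76 mol O2; 84.72 mol is available, so CH4 is limiting.
n(CO2) = (1/1) × 18.88 = 18.88 mol
V(CO2) = nRT/P = 18.88 × 62.36 × 704.15 / 249 = 3329 L

3330 L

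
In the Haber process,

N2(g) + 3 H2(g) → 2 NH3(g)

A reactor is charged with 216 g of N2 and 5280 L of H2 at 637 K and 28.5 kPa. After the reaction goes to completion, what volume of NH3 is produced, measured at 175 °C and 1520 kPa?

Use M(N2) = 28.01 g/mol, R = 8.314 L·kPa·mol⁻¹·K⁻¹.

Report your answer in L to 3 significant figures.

n(N2) = 216 / 28.01 = 7.712 mol
n(H2) = PV/RT = (28.5 × 5280) / (8.314 × 637) = 28.41 mol
For 7.712 mol N2, stoichiometry requires (3/1) × 7.712 = 23.14 mol H2; 28.41 mol is available, so N2 is limiting.
n(NH3) = (2/1) × 7.712 = 15.42 mol
V(NH3) = nRT/P = 15.42 × 8.314 × 448.15 / 1520 = 37.80 L

37.8 L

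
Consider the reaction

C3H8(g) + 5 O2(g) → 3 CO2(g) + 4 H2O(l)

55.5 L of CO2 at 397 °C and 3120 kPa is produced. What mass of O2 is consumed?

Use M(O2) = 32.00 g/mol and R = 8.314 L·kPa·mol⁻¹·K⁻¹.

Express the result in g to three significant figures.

1660 g

n(CO2) = PV/RT = (3120 × 55.5) / (8.314 × 670.15) = 31.08 mol
n(O2) = (5/3) × 31.08 = 51.80 mol
m(O2) = 51.80 × 32.00 = 1658 g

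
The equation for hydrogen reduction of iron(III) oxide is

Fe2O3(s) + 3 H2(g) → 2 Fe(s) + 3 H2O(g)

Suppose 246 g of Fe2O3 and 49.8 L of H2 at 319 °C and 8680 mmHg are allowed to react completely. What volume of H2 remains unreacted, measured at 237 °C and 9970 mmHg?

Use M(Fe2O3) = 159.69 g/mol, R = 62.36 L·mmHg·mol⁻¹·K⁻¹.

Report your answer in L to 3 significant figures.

22.6 L

n(Fe2O3) = 246 / 159.69 = 1.540 mol
n(H2) = PV/RT = (8680 × 49.8) / (62.36 × 592.15) = 11.71 mol
For 1.540 mol Fe2O3, stoichiometry requires (3/1) × 1.540 = 4.620 mol H2; 11.71 mol is available, so Fe2O3 is limiting.
n(H2) consumed = (3/1) × 1.540 = 4.620 mol; remaining = 11.71 − 4.620 = 7.090 mol
V(H2) = nRT/P = 7.090 × 62.36 × 510.15 / 9970 = 22.62 L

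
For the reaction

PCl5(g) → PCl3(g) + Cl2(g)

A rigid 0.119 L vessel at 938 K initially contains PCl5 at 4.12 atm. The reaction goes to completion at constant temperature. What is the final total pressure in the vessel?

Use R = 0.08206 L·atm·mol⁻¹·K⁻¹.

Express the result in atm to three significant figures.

8.24 atm

At constant T and V, P ∝ n(gas): 1 mol gas → 2 mol gas.
P_final = (2/1) × 4.12 = 8.240 atm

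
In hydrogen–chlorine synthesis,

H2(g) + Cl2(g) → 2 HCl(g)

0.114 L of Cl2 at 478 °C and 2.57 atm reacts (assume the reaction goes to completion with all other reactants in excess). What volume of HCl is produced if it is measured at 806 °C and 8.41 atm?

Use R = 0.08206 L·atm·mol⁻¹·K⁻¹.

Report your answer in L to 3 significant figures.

n(Cl2) = PV/RT = (2.57 × 0.114) / (0.08206 × 751.15) = 0.004753 mol
n(HCl) = (2/1) × 0.004753 = 0.009506 mol
V = nRT/P = 0.009506 × 0.08206 × 1079.15 / 8.41 = 0.1001 L

0.100 L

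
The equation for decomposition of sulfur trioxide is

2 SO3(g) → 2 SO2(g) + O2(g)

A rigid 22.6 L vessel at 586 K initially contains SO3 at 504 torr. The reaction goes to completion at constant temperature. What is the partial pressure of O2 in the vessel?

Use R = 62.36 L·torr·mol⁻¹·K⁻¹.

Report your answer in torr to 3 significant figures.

252 torr

n(SO3)₀ = PV/RT = (504 × 22.6) / (62.36 × 586) = 0.3117 mol
n(O2) = (1/2) × 0.3117 = 0.1558 mol
P(O2) = nRT/V = 0.1558 × 62.36 × 586 / 22.6 = 251.9 torr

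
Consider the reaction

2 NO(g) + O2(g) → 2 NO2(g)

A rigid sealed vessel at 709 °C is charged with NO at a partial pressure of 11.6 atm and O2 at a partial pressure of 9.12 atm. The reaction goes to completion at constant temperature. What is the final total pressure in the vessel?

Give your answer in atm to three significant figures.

14.9 atm

Because the vessel is rigid and T is held at 709 °C, work the stoichiometry in partial pressures (P_i = n_iRT/V).
P(O2) required for 11.6 atm of NO = (1/2) × 11.6 = 5.800 atm; available 9.12 atm, so NO is limiting.
P(O2) remaining = 9.12 − (1/2) × 11.6 = 3.320 atm
P(gaseous products) = (2)/2 × 11.6 = 11.60 atm
P_total at 709 °C = 3.320 + 11.60 = 14.92 atm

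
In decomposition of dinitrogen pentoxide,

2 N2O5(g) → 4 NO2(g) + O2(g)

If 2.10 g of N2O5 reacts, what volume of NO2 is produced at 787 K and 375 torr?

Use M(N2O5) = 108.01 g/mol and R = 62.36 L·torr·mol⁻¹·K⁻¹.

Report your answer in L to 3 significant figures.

5.09 L

n(N2O5) = 2.100 / 108.01 = 0.01944 mol
n(NO2) = (4/2) × 0.01944 = 0.03888 mol
V = nRT/P = 0.03888 × 62.36 × 787 / 375 = 5.088 L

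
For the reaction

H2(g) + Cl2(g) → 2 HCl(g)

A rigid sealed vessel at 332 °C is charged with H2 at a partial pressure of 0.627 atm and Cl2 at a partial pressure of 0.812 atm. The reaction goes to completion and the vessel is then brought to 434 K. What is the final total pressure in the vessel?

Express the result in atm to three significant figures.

1.03 atm

Because the vessel is rigid and T is held at 332 °C, work the stoichiometry in partial pressures (P_i = n_iRT/V).
P(Cl2) required for 0.627 atm of H2 = (1/1) × 0.627 = 0.6270 atm; available 0.812 atm, so H2 is limiting.
P(Cl2) remaining = 0.812 − (1/1) × 0.627 = 0.1850 atm
P(gaseous products) = (2)/1 × 0.627 = 1.254 atm
P_total at 332 °C = 0.1850 + 1.254 = 1.439 atm
Scaling to 434 K: P = 1.439 × 434/605.15 = 1.032 atm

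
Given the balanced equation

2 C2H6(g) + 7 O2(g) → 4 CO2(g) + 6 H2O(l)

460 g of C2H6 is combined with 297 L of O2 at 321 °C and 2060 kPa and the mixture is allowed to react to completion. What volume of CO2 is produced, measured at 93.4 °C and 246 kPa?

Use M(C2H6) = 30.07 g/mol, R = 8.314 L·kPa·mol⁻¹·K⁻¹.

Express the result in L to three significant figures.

379 L

n(C2H6) = 460 / 30.07 = 15.30 mol
n(O2) = PV/RT = (2060 × 297) / (8.314 × 594.15) = 123.9 mol
For 15.30 mol C2H6, stoichiometry requires (7/2) × 15.30 = 53.55 mol O2; 123.9 mol is available, so C2H6 is limiting.
n(CO2) = (4/2) × 15.30 = 30.60 mol
V(CO2) = nRT/P = 30.60 × 8.314 × 366.55 / 246 = 379.1 L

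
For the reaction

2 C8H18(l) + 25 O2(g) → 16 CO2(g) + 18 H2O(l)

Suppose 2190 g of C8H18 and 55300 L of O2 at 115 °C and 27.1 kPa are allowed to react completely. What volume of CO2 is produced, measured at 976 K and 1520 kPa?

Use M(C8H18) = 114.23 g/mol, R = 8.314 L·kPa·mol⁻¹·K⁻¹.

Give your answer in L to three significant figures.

n(C8H18) = 2190 / 114.23 = 19.17 mol
n(O2) = PV/RT = (27.1 × 55300) / (8.314 × 388.15) = 464.4 mol
For 19.17 mol C8H18, stoichiometry requires (25/2) × 19.17 = 239.6 mol O2; 464.4 mol is available, so C8H18 is limiting.
n(CO2) = (16/2) × 19.17 = 153.4 mol
V(CO2) = nRT/P = 153.4 × 8.314 × 976 / 1520 = 818.9 L

819 L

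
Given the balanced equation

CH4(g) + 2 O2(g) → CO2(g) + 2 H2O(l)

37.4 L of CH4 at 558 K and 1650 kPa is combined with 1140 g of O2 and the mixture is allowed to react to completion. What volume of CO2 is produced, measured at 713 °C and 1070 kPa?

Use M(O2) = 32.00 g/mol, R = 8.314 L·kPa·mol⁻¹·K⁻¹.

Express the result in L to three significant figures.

n(CH4) = PV/RT = (1650 × 37.4) / (8.314 × 558) = 13.30 mol
n(O2) = 1140 / 32.00 = 35.62 mol
For 13.30 mol CH4, stoichiometry requires (2/1) × 13.30 = 26.60 mol O2; 35.62 mol is available, so CH4 is limiting.
n(CO2) = (1/1) × 13.30 = 13.30 mol
V(CO2) = nRT/P = 13.30 × 8.314 × 986.15 / 1070 = 101.9 L

102 L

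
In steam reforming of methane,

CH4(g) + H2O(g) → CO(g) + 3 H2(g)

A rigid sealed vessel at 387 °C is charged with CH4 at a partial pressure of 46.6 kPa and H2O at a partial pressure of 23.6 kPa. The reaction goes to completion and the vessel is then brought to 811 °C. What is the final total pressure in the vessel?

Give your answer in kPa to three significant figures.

With V and T fixed, P_i ∝ n_i, so the mole ratios apply directly to partial pressures at 387 °C.
P(H2O) required for 46.6 kPa of CH4 = (1/1) × 46.6 = 46.60 kPa; available 23.6 kPa, so H2O is limiting.
P(CH4) remaining = 46.6 − (1/1) × 23.6 = 23.00 kPa
P(gaseous products) = (1+3)/1 × 23.6 = 94.40 kPa
P_total at 387 °C = 23.00 + 94.40 = 117.4 kPa
Scaling to 811 °C: P = 117.4 × 1084.15/660.15 = 192.8 kPa

193 kPa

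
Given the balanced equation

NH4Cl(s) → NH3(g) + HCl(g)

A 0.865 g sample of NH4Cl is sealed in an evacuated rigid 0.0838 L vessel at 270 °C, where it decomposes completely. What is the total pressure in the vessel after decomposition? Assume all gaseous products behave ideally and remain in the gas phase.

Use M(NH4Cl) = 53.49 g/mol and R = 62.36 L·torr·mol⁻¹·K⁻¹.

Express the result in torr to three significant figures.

13100 torr

n(NH4Cl) = 0.865 / 53.49 = 0.01617 mol
n(gas produced) = (2/1) × 0.01617 = 0.03234 mol
P = nRT/V = 0.03234 × 62.36 × 543.15 / 0.0838 = 13070 torr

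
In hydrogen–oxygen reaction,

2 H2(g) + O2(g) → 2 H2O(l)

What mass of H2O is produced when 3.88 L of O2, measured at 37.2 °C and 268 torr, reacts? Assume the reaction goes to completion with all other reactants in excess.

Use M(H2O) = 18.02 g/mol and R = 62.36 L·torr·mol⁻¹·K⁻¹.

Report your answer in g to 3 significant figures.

n(O2) = PV/RT = (268 × 3.88) / (62.36 × 310.35) = 0.05373 mol
n(H2O) = (2/1) × 0.05373 = 0.1075 mol
m(H2O) = 0.1075 × 18.02 = 1.937 g

1.94 g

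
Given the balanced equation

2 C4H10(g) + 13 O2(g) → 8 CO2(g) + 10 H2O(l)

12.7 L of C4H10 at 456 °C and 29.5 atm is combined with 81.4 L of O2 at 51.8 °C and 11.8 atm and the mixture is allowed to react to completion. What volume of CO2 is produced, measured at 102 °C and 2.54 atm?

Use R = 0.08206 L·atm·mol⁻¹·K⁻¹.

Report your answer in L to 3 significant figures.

269 L

n(C4H10) = PV/RT = (29.5 × 12.7) / (0.08206 × 729.15) = 6.261 mol
n(O2) = PV/RT = (11.8 × 81.4) / (0.08206 × 324.95) = 36.02 mol
For 6.261 mol C4H10, stoichiometry requires (13/2) × 6.261 = 40.70 mol O2; 36.02 mol is available, so O2 is limiting.
n(CO2) = (8/13) × 36.02 = 22.17 mol
V(CO2) = nRT/P = 22.17 × 0.08206 × 375.15 / 2.54 = 268.7 L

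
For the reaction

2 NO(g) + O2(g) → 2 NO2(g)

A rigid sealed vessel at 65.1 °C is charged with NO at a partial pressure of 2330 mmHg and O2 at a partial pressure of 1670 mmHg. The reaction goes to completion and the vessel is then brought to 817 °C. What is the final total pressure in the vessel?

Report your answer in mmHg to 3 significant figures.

9140 mmHg

At constant V, partial pressures at 65.1 °C are proportional to moles, so apply stoichiometry directly to pressures.
P(O2) required for 2330 mmHg of NO = (1/2) × 2330 = 1165 mmHg; available 1670 mmHg, so NO is limiting.
P(O2) remaining = 1670 − (1/2) × 2330 = 505.0 mmHg
P(gaseous products) = (2)/2 × 2330 = 2330 mmHg
P_total at 65.1 °C = 505.0 + 2330 = 2835 mmHg
Scaling to 817 °C: P = 2835 × 1090.15/338.25 = 9137 mmHg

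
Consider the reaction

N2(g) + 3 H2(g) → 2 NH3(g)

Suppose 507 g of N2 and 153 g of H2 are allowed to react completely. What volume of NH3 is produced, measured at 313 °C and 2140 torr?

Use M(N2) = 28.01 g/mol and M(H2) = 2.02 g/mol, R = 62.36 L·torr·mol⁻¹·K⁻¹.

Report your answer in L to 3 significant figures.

n(N2) = 507 / 28.01 = 18.10 mol
n(H2) = 153 / 2.02 = 75.74 mol
For 18.10 mol N2, stoichiometry requires (3/1) × 18.10 = 54.30 mol H2; 75.74 mol is available, so N2 is limiting.
n(NH3) = (2/1) × 18.10 = 36.20 mol
V(NH3) = nRT/P = 36.20 × 62.36 × 586.15 / 2140 = 618.3 L

618 L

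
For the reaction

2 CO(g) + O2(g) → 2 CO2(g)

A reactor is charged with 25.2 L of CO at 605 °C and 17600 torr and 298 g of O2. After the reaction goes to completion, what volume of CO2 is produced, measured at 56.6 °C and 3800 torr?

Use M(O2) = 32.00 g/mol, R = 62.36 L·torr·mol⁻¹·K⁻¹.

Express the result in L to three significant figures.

n(CO) = PV/RT = (17600 × 25.2) / (62.36 × 878.15) = 8.099 mol
n(O2) = 298 / 32.00 = 9.312 mol
For 8.099 mol CO, stoichiometry requires (1/2) × 8.099 = 4.050 mol O2; 9.312 mol is available, so CO is limiting.
n(CO2) = (2/2) × 8.099 = 8.099 mol
V(CO2) = nRT/P = 8.099 × 62.36 × 329.75 / 3800 = 43.83 L

43.8 L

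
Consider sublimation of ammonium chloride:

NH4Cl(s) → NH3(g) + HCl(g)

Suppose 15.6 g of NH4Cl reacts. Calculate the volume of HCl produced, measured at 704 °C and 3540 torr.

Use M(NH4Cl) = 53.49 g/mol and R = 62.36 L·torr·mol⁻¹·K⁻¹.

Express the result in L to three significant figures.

5.02 L

n(NH4Cl) = 15.60 / 53.49 = 0.2916 mol
n(HCl) = (1/1) × 0.2916 = 0.2916 mol
V = nRT/P = 0.2916 × 62.36 × 977.15 / 3540 = 5.019 L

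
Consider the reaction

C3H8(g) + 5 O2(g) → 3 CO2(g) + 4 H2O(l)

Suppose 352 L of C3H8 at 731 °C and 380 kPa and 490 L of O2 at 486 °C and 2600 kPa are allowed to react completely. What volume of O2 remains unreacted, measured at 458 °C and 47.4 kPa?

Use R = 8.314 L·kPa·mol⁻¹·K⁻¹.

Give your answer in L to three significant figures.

15600 L

n(C3H8) = PV/RT = (380 × 352) / (8.314 × 1004.15) = 16.02 mol
n(O2) = PV/RT = (2600 × 490) / (8.314 × 759.15) = 201.9 mol
For 16.02 mol C3H8, stoichiometry requires (5/1) × 16.02 = 80.10 mol O2; 201.9 mol is available, so C3H8 is limiting.
n(O2) consumed = (5/1) × 16.02 = 80.10 mol; remaining = 201.9 − 80.10 = 121.8 mol
V(O2) = nRT/P = 121.8 × 8.314 × 731.15 / 47.4 = 15620 L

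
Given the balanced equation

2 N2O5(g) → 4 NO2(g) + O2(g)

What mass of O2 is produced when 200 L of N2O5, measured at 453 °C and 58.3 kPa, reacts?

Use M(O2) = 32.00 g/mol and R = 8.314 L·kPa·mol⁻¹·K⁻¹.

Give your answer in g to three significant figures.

n(N2O5) = PV/RT = (58.3 × 200) / (8.314 × 726.15) = 1.931 mol
n(O2) = (1/2) × 1.931 = 0.9655 mol
m(O2) = 0.9655 × 32.00 = 30.90 g

30.9 g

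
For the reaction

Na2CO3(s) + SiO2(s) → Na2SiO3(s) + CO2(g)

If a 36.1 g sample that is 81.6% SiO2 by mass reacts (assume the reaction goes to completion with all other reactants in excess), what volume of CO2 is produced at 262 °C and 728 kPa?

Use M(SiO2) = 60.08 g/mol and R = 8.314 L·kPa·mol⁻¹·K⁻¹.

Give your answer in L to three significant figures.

3.00 L

mass of SiO2 = 36.1 × 81.6/100 = 29.46 g
n(SiO2) = 29.46 / 60.08 = 0.4903 mol
n(CO2) = (1/1) × 0.4903 = 0.4903 mol
V = nRT/P = 0.4903 × 8.314 × 535.15 / 728 = 2.997 L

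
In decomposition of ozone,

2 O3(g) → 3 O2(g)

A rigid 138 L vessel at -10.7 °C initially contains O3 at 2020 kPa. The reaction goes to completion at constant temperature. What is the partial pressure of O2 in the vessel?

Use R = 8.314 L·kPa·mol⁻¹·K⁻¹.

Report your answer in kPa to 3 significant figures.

n(O3)₀ = PV/RT = (2020 × 138) / (8.314 × 262.45) = 127.8 mol
n(O2) = (3/2) × 127.8 = 191.7 mol
P(O2) = nRT/V = 191.7 × 8.314 × 262.45 / 138 = 3031 kPa

3030 kPa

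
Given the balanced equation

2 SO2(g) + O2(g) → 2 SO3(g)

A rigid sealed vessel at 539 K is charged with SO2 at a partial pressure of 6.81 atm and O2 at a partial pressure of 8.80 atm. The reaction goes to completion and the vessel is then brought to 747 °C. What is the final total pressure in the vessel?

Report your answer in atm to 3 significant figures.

At constant V, partial pressures at 539 K are proportional to moles, so apply stoichiometry directly to pressures.
P(O2) required for 6.81 atm of SO2 = (1/2) × 6.81 = 3.405 atm; available 8.80 atm, so SO2 is limiting.
P(O2) remaining = 8.80 − (1/2) × 6.81 = 5.395 atm
P(gaseous products) = (2)/2 × 6.81 = 6.810 atm
P_total at 539 K = 5.395 + 6.810 = 12.20 atm
Scaling to 747 °C: P = 12.20 × 1020.15/539 = 23.09 atm

23.1 atm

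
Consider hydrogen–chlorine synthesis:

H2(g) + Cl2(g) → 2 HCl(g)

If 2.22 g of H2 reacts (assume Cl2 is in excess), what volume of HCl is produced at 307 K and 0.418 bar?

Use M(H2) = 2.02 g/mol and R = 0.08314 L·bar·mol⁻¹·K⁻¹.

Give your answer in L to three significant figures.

n(H2) = 2.220 / 2.02 = 1.099 mol
n(HCl) = (2/1) × 1.099 = 2.198 mol
V = nRT/P = 2.198 × 0.08314 × 307 / 0.418 = 134.2 L

134 L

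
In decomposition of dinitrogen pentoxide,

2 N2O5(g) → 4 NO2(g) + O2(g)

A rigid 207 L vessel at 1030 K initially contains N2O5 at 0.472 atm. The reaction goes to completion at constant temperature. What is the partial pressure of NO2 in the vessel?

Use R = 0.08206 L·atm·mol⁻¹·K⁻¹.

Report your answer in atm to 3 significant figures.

n(N2O5)₀ = PV/RT = (0.472 × 207) / (0.08206 × 1030) = 1.156 mol
n(NO2) = (4/2) × 1.156 = 2.312 mol
P(NO2) = nRT/V = 2.312 × 0.08206 × 1030 / 207 = 0.9440 atm

0.944 atm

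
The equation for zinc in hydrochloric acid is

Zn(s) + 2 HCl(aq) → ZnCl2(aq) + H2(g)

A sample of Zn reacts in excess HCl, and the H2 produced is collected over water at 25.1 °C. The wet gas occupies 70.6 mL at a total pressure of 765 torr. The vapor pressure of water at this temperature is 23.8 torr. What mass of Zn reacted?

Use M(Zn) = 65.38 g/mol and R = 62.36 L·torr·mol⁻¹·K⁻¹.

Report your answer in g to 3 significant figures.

P(H2) = 765 − 23.8 = 741.2 torr
n(H2) = PV/RT = (741.2 × 0.07060) / (62.36 × 298.25) = 0.002814 mol
n(Zn) = (1/1) × 0.002814 = 0.002814 mol
m(Zn) = 0.002814 × 65.38 = 0.1840 g

0.184 g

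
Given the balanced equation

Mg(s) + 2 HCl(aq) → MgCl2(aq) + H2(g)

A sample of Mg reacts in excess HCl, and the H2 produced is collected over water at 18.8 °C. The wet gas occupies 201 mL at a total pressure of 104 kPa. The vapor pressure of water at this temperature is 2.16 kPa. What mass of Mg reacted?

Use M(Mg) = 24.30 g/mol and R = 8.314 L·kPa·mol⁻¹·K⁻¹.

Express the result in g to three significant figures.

P(H2) = 104 − 2.16 = 101.8 kPa
n(H2) = PV/RT = (101.8 × 0.2010) / (8.314 × 291.95) = 0.008430 mol
n(Mg) = (1/1) × 0.008430 = 0.008430 mol
m(Mg) = 0.008430 × 24.30 = 0.2048 g

0.205 g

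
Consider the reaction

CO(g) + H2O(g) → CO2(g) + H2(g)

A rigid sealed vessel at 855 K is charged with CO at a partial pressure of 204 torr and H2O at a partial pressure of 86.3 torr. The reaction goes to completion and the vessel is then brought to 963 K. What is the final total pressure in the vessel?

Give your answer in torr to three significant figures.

327 torr

At constant V, partial pressures at 855 K are proportional to moles, so apply stoichiometry directly to pressures.
P(H2O) required for 204 torr of CO = (1/1) × 204 = 204.0 torr; available 86.3 torr, so H2O is limiting.
P(CO) remaining = 204 − (1/1) × 86.3 = 117.7 torr
P(gaseous products) = (1+1)/1 × 86.3 = 172.6 torr
P_total at 855 K = 117.7 + 172.6 = 290.3 torr
Scaling to 963 K: P = 290.3 × 963/855 = 327.0 torr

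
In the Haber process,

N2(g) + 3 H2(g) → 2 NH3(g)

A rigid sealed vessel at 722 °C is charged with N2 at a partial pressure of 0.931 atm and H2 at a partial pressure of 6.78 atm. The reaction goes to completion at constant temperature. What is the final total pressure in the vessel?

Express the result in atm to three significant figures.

5.85 atm

With V and T fixed, P_i ∝ n_i, so the mole ratios apply directly to partial pressures at 722 °C.
P(H2) required for 0.931 atm of N2 = (3/1) × 0.931 = 2.793 atm; available 6.78 atm, so N2 is limiting.
P(H2) remaining = 6.78 − (3/1) × 0.931 = 3.987 atm
P(gaseous products) = (2)/1 × 0.931 = 1.862 atm
P_total at 722 °C = 3.987 + 1.862 = 5.849 atm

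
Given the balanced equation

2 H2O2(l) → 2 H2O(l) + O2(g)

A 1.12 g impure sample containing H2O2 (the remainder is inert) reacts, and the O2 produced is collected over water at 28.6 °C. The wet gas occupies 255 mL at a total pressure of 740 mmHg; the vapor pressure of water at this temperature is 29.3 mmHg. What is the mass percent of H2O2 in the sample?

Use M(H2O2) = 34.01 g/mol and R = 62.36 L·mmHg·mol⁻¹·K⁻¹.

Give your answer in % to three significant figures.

58.5 %

P(O2) = 740 − 29.3 = 710.7 mmHg
n(O2) = PV/RT = (710.7 × 0.2550) / (62.36 × 301.75) = 0.009631 mol
n(H2O2) = (2/1) × 0.009631 = 0.01926 mol
m(H2O2) = 0.01926 × 34.01 = 0.6550 g
%H2O2 = 0.6550 / 1.12 × 100 = 58.48%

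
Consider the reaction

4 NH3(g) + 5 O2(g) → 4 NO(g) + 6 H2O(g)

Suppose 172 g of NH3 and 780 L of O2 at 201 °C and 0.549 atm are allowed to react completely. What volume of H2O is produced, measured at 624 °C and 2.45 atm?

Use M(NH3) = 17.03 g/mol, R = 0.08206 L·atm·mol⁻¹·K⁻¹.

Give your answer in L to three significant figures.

397 L

n(NH3) = 172 / 17.03 = 10.10 mol
n(O2) = PV/RT = (0.549 × 780) / (0.08206 × 474.15) = 11.01 mol
For 10.10 mol NH3, stoichiometry requires (5/4) × 10.10 = 12.62 mol O2; 11.01 mol is available, so O2 is limiting.
n(H2O) = (6/5) × 11.01 = 13.21 mol
V(H2O) = nRT/P = 13.21 × 0.08206 × 897.15 / 2.45 = 396.9 L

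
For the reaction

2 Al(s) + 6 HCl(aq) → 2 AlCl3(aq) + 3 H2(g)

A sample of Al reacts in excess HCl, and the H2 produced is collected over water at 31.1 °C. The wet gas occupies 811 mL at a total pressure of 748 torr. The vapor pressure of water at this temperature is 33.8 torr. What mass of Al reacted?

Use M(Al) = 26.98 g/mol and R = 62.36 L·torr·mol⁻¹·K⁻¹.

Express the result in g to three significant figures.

P(H2) = 748 − 33.8 = 714.2 torr
n(H2) = PV/RT = (714.2 × 0.8110) / (62.36 × 304.25) = 0.03053 mol
n(Al) = (2/3) × 0.03053 = 0.02035 mol
m(Al) = 0.02035 × 26.98 = 0.5490 g

0.549 g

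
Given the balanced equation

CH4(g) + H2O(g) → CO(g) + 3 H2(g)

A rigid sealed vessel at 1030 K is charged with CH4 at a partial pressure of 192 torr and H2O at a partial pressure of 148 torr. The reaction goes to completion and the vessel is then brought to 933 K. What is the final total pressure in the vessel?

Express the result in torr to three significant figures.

576 torr

Because the vessel is rigid and T is held at 1030 K, work the stoichiometry in partial pressures (P_i = n_iRT/V).
P(H2O) required for 192 torr of CH4 = (1/1) × 192 = 192.0 torr; available 148 torr, so H2O is limiting.
P(CH4) remaining = 192 − (1/1) × 148 = 44.00 torr
P(gaseous products) = (1+3)/1 × 148 = 592.0 torr
P_total at 1030 K = 44.00 + 592.0 = 636.0 torr
Scaling to 933 K: P = 636.0 × 933/1030 = 576.1 torr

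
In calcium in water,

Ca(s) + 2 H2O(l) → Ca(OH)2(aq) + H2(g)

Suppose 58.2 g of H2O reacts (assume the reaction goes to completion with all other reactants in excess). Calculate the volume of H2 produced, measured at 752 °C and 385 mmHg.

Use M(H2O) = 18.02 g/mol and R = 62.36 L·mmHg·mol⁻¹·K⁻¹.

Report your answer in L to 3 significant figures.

n(H2O) = 58.20 / 18.02 = 3.230 mol
n(H2) = (1/2) × 3.230 = 1.615 mol
V = nRT/P = 1.615 × 62.36 × 1025.15 / 385 = 268.2 L

268 L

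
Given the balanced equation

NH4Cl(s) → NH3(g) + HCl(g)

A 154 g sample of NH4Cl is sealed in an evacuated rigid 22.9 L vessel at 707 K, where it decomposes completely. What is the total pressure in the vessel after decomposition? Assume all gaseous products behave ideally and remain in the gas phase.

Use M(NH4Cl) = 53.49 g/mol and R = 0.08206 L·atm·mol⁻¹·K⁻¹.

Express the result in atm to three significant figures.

n(NH4Cl) = 154 / 53.49 = 2.879 mol
n(gas produced) = (2/1) × 2.879 = 5.758 mol
P = nRT/V = 5.758 × 0.08206 × 707 / 22.9 = 14.59 atm

14.6 atm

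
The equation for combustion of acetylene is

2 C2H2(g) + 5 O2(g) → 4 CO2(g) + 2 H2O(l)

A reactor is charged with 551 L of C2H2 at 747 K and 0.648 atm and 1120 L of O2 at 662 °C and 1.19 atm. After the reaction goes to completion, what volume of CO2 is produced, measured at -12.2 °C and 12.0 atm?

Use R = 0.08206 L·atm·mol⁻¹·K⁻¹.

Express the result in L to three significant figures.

20.8 L

n(C2H2) = PV/RT = (0.648 × 551) / (0.08206 × 747) = 5.825 mol
n(O2) = PV/RT = (1.19 × 1120) / (0.08206 × 935.15) = 17.37 mol
For 5.825 mol C2H2, stoichiometry requires (5/2) × 5.825 = 14.56 mol O2; 17.37 mol is available, so C2H2 is limiting.
n(CO2) = (4/2) × 5.825 = 11.65 mol
V(CO2) = nRT/P = 11.65 × 0.08206 × 260.95 / 12.0 = 20.79 L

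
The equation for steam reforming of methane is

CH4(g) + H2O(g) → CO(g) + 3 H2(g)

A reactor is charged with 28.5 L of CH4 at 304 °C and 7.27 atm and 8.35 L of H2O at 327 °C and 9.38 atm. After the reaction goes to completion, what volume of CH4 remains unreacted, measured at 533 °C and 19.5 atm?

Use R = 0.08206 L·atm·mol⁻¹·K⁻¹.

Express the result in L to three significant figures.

9.45 L

n(CH4) = PV/RT = (7.27 × 28.5) / (0.08206 × 577.15) = 4.375 mol
n(H2O) = PV/RT = (9.38 × 8.35) / (0.08206 × 600.15) = 1.590 mol
For 4.375 mol CH4, stoichiometry requires (1/1) × 4.375 = 4.375 mol H2O; 1.590 mol is available, so H2O is limiting.
n(CH4) consumed = (1/1) × 1.590 = 1.590 mol; remaining = 4.375 − 1.590 = 2.785 mol
V(CH4) = nRT/P = 2.785 × 0.08206 × 806.15 / 19.5 = 9.448 L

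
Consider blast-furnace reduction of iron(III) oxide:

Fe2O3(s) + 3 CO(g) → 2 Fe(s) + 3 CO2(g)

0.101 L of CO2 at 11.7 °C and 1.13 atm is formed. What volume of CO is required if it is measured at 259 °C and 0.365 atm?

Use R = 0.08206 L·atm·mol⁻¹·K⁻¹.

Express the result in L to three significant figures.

0.584 L

n(CO2) = PV/RT = (1.13 × 0.101) / (0.08206 × 284.85) = 0.004883 mol
n(CO) = (3/3) × 0.004883 = 0.004883 mol
V = nRT/P = 0.004883 × 0.08206 × 532.15 / 0.365 = 0.5842 L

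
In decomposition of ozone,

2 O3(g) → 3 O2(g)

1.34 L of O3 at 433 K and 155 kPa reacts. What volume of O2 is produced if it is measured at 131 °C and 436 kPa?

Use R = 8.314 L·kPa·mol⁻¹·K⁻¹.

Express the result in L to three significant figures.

n(O3) = PV/RT = (155 × 1.34) / (8.314 × 433) = 0.05770 mol
n(O2) = (3/2) × 0.05770 = 0.08655 mol
V = nRT/P = 0.08655 × 8.314 × 404.15 / 436 = 0.6670 L

0.667 L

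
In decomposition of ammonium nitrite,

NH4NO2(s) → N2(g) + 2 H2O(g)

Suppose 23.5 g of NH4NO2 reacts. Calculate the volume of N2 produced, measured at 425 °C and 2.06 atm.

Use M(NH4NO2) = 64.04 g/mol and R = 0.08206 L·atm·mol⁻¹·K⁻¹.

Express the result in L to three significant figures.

n(NH4NO2) = 23.50 / 64.04 = 0.3670 mol
n(N2) = (1/1) × 0.3670 = 0.3670 mol
V = nRT/P = 0.3670 × 0.08206 × 698.15 / 2.06 = 10.21 L

10.2 L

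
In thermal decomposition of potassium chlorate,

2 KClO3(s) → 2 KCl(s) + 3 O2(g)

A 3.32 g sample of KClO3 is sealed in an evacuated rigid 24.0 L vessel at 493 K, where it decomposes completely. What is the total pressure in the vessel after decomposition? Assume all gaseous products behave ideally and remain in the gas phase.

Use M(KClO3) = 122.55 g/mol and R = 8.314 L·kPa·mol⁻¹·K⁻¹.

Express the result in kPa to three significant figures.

6.94 kPa

n(KClO3) = 3.32 / 122.55 = 0.02709 mol
n(gas produced) = (3/2) × 0.02709 = 0.04063 mol
P = nRT/V = 0.04063 × 8.314 × 493 / 24.0 = 6.939 kPa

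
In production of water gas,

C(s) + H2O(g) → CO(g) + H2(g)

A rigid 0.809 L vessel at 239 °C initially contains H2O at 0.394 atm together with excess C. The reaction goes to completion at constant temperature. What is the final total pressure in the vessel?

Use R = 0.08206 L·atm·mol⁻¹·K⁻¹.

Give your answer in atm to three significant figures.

Since T and V are fixed, P_final/P_initial = n_final/n_initial = 2/1.
P_final = (2/1) × 0.394 = 0.7880 atm

0.788 atm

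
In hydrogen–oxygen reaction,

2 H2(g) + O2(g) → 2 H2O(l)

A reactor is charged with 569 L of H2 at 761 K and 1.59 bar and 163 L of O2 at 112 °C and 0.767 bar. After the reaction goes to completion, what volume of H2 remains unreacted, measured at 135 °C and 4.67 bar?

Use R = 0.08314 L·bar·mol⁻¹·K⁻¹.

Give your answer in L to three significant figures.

47.2 L

n(H2) = PV/RT = (1.59 × 569) / (0.08314 × 761) = 14.30 mol
n(O2) = PV/RT = (0.767 × 163) / (0.08314 × 385.15) = 3.904 mol
For 14.30 mol H2, stoichiometry requires (1/2) × 14.30 = 7.150 mol O2; 3.904 mol is available, so O2 is limiting.
n(H2) consumed = (2/1) × 3.904 = 7.808 mol; remaining = 14.30 − 7.808 = 6.492 mol
V(H2) = nRT/P = 6.492 × 0.08314 × 408.15 / 4.67 = 47.17 L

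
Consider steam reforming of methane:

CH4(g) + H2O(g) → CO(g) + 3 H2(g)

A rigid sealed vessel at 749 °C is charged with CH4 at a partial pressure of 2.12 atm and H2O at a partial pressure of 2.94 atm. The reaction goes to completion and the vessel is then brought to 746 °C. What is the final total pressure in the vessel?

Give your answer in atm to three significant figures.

At constant V, partial pressures at 749 °C are proportional to moles, so apply stoichiometry directly to pressures.
P(H2O) required for 2.12 atm of CH4 = (1/1) × 2.12 = 2.120 atm; available 2.94 atm, so CH4 is limiting.
P(H2O) remaining = 2.94 − (1/1) × 2.12 = 0.8200 atm
P(gaseous products) = (1+3)/1 × 2.12 = 8.480 atm
P_total at 749 °C = 0.8200 + 8.480 = 9.300 atm
Scaling to 746 °C: P = 9.300 × 1019.15/1022.15 = 9.273 atm

9.27 atm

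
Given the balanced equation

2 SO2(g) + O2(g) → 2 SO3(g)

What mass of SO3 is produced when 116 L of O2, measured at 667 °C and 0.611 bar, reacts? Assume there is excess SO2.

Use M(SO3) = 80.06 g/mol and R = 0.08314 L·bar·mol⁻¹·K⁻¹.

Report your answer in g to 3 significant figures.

n(O2) = PV/RT = (0.611 × 116) / (0.08314 × 940.15) = 0.9068 mol
n(SO3) = (2/1) × 0.9068 = 1.814 mol
m(SO3) = 1.814 × 80.06 = 145.2 g

145 g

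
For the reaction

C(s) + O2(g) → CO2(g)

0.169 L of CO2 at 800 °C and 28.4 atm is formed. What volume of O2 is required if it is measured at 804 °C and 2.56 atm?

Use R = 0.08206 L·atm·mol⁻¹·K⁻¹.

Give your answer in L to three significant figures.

n(CO2) = PV/RT = (28.4 × 0.169) / (0.08206 × 1073.15) = 0.05450 mol
n(O2) = (1/1) × 0.05450 = 0.05450 mol
V = nRT/P = 0.05450 × 0.08206 × 1077.15 / 2.56 = 1.882 L

1.88 L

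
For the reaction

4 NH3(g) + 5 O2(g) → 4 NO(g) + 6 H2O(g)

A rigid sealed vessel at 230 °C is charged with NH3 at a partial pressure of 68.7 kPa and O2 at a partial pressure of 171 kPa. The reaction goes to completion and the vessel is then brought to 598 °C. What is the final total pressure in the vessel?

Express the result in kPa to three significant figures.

Because the vessel is rigid and T is held at 230 °C, work the stoichiometry in partial pressures (P_i = n_iRT/V).
P(O2) required for 68.7 kPa of NH3 = (5/4) × 68.7 = 85.88 kPa; available 171 kPa, so NH3 is limiting.
P(O2) remaining = 171 − (5/4) × 68.7 = 85.12 kPa
P(gaseous products) = (4+6)/4 × 68.7 = 171.8 kPa
P_total at 230 °C = 85.12 + 171.8 = 256.9 kPa
Scaling to 598 °C: P = 256.9 × 871.15/503.15 = 444.8 kPa

445 kPa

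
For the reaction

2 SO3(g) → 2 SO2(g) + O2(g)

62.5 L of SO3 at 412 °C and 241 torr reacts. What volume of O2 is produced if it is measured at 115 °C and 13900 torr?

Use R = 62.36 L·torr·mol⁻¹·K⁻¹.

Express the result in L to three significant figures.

0.307 L

n(SO3) = PV/RT = (241 × 62.5) / (62.36 × 685.15) = 0.3525 mol
n(O2) = (1/2) × 0.3525 = 0.1762 mol
V = nRT/P = 0.1762 × 62.36 × 388.15 / 13900 = 0.3068 L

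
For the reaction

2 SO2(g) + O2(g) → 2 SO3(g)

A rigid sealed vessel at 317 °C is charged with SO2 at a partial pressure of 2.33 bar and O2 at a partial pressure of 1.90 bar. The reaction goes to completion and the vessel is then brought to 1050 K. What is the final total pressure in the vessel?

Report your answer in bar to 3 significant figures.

5.45 bar

At constant V, partial pressures at 317 °C are proportional to moles, so apply stoichiometry directly to pressures.
P(O2) required for 2.33 bar of SO2 = (1/2) × 2.33 = 1.165 bar; available 1.90 bar, so SO2 is limiting.
P(O2) remaining = 1.90 − (1/2) × 2.33 = 0.7350 bar
P(gaseous products) = (2)/2 × 2.33 = 2.330 bar
P_total at 317 °C = 0.7350 + 2.330 = 3.065 bar
Scaling to 1050 K: P = 3.065 × 1050/590.15 = 5.453 bar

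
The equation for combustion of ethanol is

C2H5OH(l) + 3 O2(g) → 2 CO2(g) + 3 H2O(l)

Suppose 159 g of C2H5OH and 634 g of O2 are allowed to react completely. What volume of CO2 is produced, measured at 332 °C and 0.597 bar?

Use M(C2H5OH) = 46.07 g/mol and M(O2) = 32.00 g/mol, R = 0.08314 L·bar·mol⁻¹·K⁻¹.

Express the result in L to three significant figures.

n(C2H5OH) = 159 / 46.07 = 3.451 mol
n(O2) = 634 / 32.00 = 19.81 mol
For 3.451 mol C2H5OH, stoichiometry requires (3/1) × 3.451 = 10.35 mol O2; 19.81 mol is available, so C2H5OH is limiting.
n(CO2) = (2/1) × 3.451 = 6.902 mol
V(CO2) = nRT/P = 6.902 × 0.08314 × 605.15 / 0.597 = 581.7 L

582 L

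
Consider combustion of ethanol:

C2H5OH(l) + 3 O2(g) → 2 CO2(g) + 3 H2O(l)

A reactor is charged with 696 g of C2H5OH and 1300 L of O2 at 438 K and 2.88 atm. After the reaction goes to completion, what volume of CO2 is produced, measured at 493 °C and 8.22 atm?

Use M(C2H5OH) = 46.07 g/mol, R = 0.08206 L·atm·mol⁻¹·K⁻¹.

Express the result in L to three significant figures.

n(C2H5OH) = 696 / 46.07 = 15.11 mol
n(O2) = PV/RT = (2.88 × 1300) / (0.08206 × 438) = 104.2 mol
For 15.11 mol C2H5OH, stoichiometry requires (3/1) × 15.11 = 45.33 mol O2; 104.2 mol is available, so C2H5OH is limiting.
n(CO2) = (2/1) × 15.11 = 30.22 mol
V(CO2) = nRT/P = 30.22 × 0.08206 × 766.15 / 8.22 = 231.1 L

231 L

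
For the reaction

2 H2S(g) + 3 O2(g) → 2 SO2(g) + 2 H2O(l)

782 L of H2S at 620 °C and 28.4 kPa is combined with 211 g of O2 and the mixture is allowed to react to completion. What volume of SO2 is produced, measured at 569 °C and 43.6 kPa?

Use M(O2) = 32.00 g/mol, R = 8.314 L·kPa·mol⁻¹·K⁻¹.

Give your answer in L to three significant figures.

480 L

n(H2S) = PV/RT = (28.4 × 782) / (8.314 × 893.15) = 2.991 mol
n(O2) = 211 / 32.00 = 6.594 mol
For 2.991 mol H2S, stoichiometry requires (3/2) × 2.991 = 4.487 mol O2; 6.594 mol is available, so H2S is limiting.
n(SO2) = (2/2) × 2.991 = 2.991 mol
V(SO2) = nRT/P = 2.991 × 8.314 × 842.15 / 43.6 = 480.3 L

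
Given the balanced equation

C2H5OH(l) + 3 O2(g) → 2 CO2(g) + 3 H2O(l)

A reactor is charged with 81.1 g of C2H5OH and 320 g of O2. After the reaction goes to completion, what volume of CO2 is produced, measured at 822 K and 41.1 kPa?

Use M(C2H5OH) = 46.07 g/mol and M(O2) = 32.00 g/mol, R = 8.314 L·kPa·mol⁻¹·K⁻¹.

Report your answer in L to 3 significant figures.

585 L

n(C2H5OH) = 81.1 / 46.07 = 1.760 mol
n(O2) = 320 / 32.00 = 10.00 mol
For 1.760 mol C2H5OH, stoichiometry requires (3/1) × 1.760 = 5.280 mol O2; 10.00 mol is available, so C2H5OH is limiting.
n(CO2) = (2/1) × 1.760 = 3.520 mol
V(CO2) = nRT/P = 3.520 × 8.314 × 822 / 41.1 = 585.3 L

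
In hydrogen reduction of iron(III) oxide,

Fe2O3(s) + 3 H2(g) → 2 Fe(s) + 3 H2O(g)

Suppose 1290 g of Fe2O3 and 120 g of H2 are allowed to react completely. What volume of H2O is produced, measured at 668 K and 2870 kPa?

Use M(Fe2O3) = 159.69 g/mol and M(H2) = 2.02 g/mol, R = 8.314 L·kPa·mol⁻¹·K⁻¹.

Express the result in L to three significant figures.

n(Fe2O3) = 1290 / 159.69 = 8.078 mol
n(H2) = 120 / 2.02 = 59.41 mol
For 8.078 mol Fe2O3, stoichiometry requires (3/1) × 8.078 = 24.23 mol H2; 59.41 mol is available, so Fe2O3 is limiting.
n(H2O) = (3/1) × 8.078 = 24.23 mol
V(H2O) = nRT/P = 24.23 × 8.314 × 668 / 2870 = 46.89 L

46.9 L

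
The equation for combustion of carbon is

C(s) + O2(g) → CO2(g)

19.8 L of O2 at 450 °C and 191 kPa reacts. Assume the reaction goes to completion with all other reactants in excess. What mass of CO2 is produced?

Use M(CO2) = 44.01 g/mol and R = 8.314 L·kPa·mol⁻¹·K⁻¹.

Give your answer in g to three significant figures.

n(O2) = PV/RT = (191 × 19.8) / (8.314 × 723.15) = 0.6290 mol
n(CO2) = (1/1) × 0.6290 = 0.6290 mol
m(CO2) = 0.6290 × 44.01 = 27.68 g

27.7 g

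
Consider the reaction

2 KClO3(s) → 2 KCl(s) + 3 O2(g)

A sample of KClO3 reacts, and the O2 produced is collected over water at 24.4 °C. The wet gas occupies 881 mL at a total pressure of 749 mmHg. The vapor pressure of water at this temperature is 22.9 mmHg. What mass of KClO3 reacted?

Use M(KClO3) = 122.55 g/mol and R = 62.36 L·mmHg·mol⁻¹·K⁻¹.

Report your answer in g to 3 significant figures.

P(O2) = 749 − 22.9 = 726.1 mmHg
n(O2) = PV/RT = (726.1 × 0.8810) / (62.36 × 297.55) = 0.03448 mol
n(KClO3) = (2/3) × 0.03448 = 0.02299 mol
m(KClO3) = 0.02299 × 122.55 = 2.817 g

2.82 g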